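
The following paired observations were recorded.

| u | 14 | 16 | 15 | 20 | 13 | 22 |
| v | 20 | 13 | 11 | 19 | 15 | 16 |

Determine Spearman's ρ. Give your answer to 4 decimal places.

Rank u: 2, 4, 3, 5, 1, 6
Rank v: 6, 2, 1, 5, 3, 4
d = rank(u) − rank(v): -4, 2, 2, 0, -2, 2; Σd² = 32
ρ = 1 − 6Σd² / [n(n²−1)] = 1 − 6×32 / (6×35) = 1 − 192/210 ≈ 0.0857

0.0857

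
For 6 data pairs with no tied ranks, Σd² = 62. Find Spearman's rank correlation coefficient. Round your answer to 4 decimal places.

-0.7714

ρ = 1 − 6Σd² / [n(n²−1)] = 1 − 6×62 / (6×35)
  = 1 − 372/210 = 1 − 1.77143 ≈ -0.7714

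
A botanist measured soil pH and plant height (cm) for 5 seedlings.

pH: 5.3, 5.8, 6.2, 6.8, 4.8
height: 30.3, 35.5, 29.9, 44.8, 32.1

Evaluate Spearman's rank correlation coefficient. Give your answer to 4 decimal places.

0.3000

Rank pH: 2, 3, 4, 5, 1
Rank height: 2, 4, 1, 5, 3
d = rank(pH) − rank(height): 0, -1, 3, 0, -2; Σd² = 14
ρ = 1 − 6Σd² / [n(n²−1)] = 1 − 6×14 / (5×24) = 1 − 84/120 ≈ 0.3000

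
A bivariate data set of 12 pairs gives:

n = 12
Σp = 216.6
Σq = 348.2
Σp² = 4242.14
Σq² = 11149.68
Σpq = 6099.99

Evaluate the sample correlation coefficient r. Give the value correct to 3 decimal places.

-0.314

r = (nΣpq − ΣpΣq) / √[(nΣp² − (Σp)²)(nΣq² − (Σq)²)]
Numerator: 12×6099.99 − 216.6×348.2 = -2220.24
Denominator: √[(50905.68 − 46915.56)(133796.16 − 121243.24)] = √[3990.12 × 12552.92] = 7077.2634
r = -2220.24 / 7077.2634 ≈ -0.314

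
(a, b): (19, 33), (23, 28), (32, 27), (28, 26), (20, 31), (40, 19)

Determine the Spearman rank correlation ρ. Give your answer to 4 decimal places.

Rank a: 1, 3, 5, 4, 2, 6
Rank b: 6, 4, 3, 2, 5, 1
d = rank(a) − rank(b): -5, -1, 2, 2, -3, 5; Σd² = 68
ρ = 1 − 6Σd² / [n(n²−1)] = 1 − 6×68 / (6×35) = 1 − 408/210 ≈ -0.9429

-0.9429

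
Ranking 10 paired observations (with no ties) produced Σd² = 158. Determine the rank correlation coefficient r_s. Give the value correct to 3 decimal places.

ρ = 1 − 6Σd² / [n(n²−1)] = 1 − 6×158 / (10×99)
  = 1 − 948/990 = 1 − 0.9576 ≈ 0.042

0.042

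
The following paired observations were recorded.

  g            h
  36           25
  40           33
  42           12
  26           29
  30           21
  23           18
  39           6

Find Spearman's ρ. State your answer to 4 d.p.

Rank g: 4, 6, 7, 2, 3, 1, 5
Rank h: 5, 7, 2, 6, 4, 3, 1
d = rank(g) − rank(h): -1, -1, 5, -4, -1, -2, 4; Σd² = 64
ρ = 1 − 6Σd² / [n(n²−1)] = 1 − 6×64 / (7×48) = 1 − 384/336 ≈ -0.1429

-0.1429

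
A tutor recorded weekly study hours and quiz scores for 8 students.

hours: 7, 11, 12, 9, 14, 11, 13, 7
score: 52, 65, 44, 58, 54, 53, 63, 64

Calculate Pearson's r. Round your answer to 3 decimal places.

-0.162

n = 8, Σx = 84, Σy = 453, Σx² = 930, Σy² = 26019, Σxy = 4735
nΣxy − ΣxΣy = 37880 − 38052 = -172
nΣx² − (Σx)² = 7440 − 7056 = 384; nΣy² − (Σy)² = 208152 − 205209 = 2943
r = -172 / √(384 × 2943) = -172 / 1063.0673 ≈ -0.162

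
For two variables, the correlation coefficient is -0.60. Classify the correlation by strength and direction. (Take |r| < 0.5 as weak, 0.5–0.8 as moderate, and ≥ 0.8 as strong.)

moderate negative

r = -0.60 < 0 so the relationship is negative.
|r| = 0.60, which falls in the moderate range.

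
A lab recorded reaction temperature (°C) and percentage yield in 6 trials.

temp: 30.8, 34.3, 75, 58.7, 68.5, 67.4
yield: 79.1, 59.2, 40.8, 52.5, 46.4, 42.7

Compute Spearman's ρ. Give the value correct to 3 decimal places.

-0.943

Rank temp: 1, 2, 6, 3, 5, 4
Rank yield: 6, 5, 1, 4, 3, 2
d = rank(temp) − rank(yield): -5, -3, 5, -1, 2, 2; Σd² = 68
ρ = 1 − 6Σd² / [n(n²−1)] = 1 − 6×68 / (6×35) = 1 − 408/210 ≈ -0.943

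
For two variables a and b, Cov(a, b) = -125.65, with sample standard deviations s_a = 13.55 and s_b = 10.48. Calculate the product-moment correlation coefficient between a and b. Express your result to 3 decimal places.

-0.885

r = Cov(a,b) / (s_a · s_b) = -125.65 / (13.55 × 10.48)
  = -125.65 / 142.0040 ≈ -0.885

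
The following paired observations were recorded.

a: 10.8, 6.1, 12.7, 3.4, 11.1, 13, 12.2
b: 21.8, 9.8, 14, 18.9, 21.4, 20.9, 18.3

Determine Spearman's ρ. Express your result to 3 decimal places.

0.036

Rank a: 3, 2, 6, 1, 4, 7, 5
Rank b: 7, 1, 2, 4, 6, 5, 3
d = rank(a) − rank(b): -4, 1, 4, -3, -2, 2, 2; Σd² = 54
ρ = 1 − 6Σd² / [n(n²−1)] = 1 − 6×54 / (7×48) = 1 − 324/336 ≈ 0.036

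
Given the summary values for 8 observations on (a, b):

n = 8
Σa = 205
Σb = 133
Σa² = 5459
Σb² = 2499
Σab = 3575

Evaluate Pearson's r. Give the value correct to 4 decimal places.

0.6855

r = (nΣab − ΣaΣb) / √[(nΣa² − (Σa)²)(nΣb² − (Σb)²)]
Numerator: 8×3575 − 205×133 = 1335
Denominator: √[(43672 − 42025)(19992 − 17689)] = √[1647 × 2303] = 1947.5731
r = 1335 / 1947.5731 ≈ 0.6855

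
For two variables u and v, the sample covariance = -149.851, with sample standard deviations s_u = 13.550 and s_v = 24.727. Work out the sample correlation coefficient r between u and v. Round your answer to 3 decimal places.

r = Cov(u,v) / (s_u · s_v) = -149.851 / (13.550 × 24.727)
  = -149.851 / 335.0509 ≈ -0.447

-0.447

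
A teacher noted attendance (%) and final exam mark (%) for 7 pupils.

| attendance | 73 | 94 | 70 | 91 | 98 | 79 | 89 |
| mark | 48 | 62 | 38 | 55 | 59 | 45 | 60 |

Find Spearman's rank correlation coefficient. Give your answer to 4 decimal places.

0.7857

Rank attendance: 2, 6, 1, 5, 7, 3, 4
Rank mark: 3, 7, 1, 4, 5, 2, 6
d = rank(attendance) − rank(mark): -1, -1, 0, 1, 2, 1, -2; Σd² = 12
ρ = 1 − 6Σd² / [n(n²−1)] = 1 − 6×12 / (7×48) = 1 − 72/336 ≈ 0.7857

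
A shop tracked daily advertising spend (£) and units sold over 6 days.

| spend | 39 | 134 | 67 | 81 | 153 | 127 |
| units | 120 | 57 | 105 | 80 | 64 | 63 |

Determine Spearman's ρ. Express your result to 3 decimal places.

-0.829

Rank spend: 1, 5, 2, 3, 6, 4
Rank units: 6, 1, 5, 4, 3, 2
d = rank(spend) − rank(units): -5, 4, -3, -1, 3, 2; Σd² = 64
ρ = 1 − 6Σd² / [n(n²−1)] = 1 − 6×64 / (6×35) = 1 − 384/210 ≈ -0.829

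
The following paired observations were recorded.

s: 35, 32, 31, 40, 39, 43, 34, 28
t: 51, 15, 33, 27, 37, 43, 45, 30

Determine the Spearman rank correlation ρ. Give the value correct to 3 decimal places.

Rank s: 5, 3, 2, 7, 6, 8, 4, 1
Rank t: 8, 1, 4, 2, 5, 6, 7, 3
d = rank(s) − rank(t): -3, 2, -2, 5, 1, 2, -3, -2; Σd² = 60
ρ = 1 − 6Σd² / [n(n²−1)] = 1 − 6×60 / (8×63) = 1 − 360/504 ≈ 0.286

0.286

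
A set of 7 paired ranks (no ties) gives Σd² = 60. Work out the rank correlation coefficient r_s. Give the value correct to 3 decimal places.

-0.071

ρ = 1 − 6Σd² / [n(n²−1)] = 1 − 6×60 / (7×48)
  = 1 − 360/336 = 1 − 1.0714 ≈ -0.071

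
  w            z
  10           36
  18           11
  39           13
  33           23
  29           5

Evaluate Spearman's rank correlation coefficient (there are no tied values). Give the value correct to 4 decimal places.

-0.2000

Rank w: 1, 2, 5, 4, 3
Rank z: 5, 2, 3, 4, 1
d = rank(w) − rank(z): -4, 0, 2, 0, 2; Σd² = 24
ρ = 1 − 6Σd² / [n(n²−1)] = 1 − 6×24 / (5×24) = 1 − 144/120 ≈ -0.2000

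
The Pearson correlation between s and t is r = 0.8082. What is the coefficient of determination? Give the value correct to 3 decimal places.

r² = (0.8082)² = 0.653

0.653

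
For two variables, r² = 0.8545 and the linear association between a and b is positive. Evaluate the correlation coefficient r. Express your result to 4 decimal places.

0.9244

|r| = √0.8545 = 0.9244
The association is positive, so r = 0.9244.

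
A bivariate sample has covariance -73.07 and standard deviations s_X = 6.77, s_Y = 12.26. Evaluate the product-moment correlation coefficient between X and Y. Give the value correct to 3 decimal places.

r = Cov(X,Y) / (s_X · s_Y) = -73.07 / (6.77 × 12.26)
  = -73.07 / 83.0002 ≈ -0.880

-0.880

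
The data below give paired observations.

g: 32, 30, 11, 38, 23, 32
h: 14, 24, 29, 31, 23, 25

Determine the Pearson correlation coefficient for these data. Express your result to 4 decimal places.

-0.1615

n = 6, Σg = 166, Σh = 146, Σg² = 5042, Σh² = 3728, Σgh = 3994
nΣgh − ΣgΣh = 23964 − 24236 = -272
nΣg² − (Σg)² = 30252 − 27556 = 2696; nΣh² − (Σh)² = 22368 − 21316 = 1052
r = -272 / √(2696 × 1052) = -272 / 1684.0998 ≈ -0.1615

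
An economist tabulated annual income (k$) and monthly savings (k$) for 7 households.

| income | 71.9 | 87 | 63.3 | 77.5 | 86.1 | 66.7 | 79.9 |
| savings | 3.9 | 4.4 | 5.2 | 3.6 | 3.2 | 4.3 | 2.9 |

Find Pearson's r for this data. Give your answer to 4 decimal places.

n = 7, Σx = 532.4, Σy = 27.5, Σx² = 40997.86, Σy² = 111.71, Σxy = 2065.41
nΣxy − ΣxΣy = 14457.87 − 14641 = -183.13
nΣx² − (Σx)² = 286985.02 − 283449.76 = 3535.26; nΣy² − (Σy)² = 781.97 − 756.25 = 25.72
r = -183.13 / √(3535.26 × 25.72) = -183.13 / 301.5409 ≈ -0.6073

-0.6073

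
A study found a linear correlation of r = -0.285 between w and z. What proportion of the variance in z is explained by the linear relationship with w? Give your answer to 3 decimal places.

r² = (-0.285)² = 0.081

0.081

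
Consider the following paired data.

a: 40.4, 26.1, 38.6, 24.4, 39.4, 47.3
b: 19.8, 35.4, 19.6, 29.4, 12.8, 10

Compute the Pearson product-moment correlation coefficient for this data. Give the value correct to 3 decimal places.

-0.928

n = 6, Σa = 216.2, Σb = 127, Σa² = 8188.34, Σb² = 3157.56, Σab = 4175.1
nΣab − ΣaΣb = 25050.6 − 27457.4 = -2406.8
nΣa² − (Σa)² = 49130.04 − 46742.44 = 2387.6; nΣb² − (Σb)² = 18945.36 − 16129 = 2816.36
r = -2406.8 / √(2387.6 × 2816.36) = -2406.8 / 2593.1335 ≈ -0.928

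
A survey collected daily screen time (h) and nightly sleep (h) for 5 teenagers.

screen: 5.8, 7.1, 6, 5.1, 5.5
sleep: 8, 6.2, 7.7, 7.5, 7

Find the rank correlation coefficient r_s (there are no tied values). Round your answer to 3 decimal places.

-0.200

Rank screen: 3, 5, 4, 1, 2
Rank sleep: 5, 1, 4, 3, 2
d = rank(screen) − rank(sleep): -2, 4, 0, -2, 0; Σd² = 24
ρ = 1 − 6Σd² / [n(n²−1)] = 1 − 6×24 / (5×24) = 1 − 144/120 ≈ -0.200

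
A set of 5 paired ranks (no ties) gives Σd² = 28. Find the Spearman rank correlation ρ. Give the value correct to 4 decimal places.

-0.4000

ρ = 1 − 6Σd² / [n(n²−1)] = 1 − 6×28 / (5×24)
  = 1 − 168/120 = 1 − 1.40000 ≈ -0.4000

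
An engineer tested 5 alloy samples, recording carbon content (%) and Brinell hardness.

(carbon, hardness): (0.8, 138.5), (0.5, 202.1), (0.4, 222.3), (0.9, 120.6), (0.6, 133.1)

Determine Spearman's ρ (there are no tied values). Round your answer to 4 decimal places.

-0.9000

Rank carbon: 4, 2, 1, 5, 3
Rank hardness: 3, 4, 5, 1, 2
d = rank(carbon) − rank(hardness): 1, -2, -4, 4, 1; Σd² = 38
ρ = 1 − 6Σd² / [n(n²−1)] = 1 − 6×38 / (5×24) = 1 − 228/120 ≈ -0.9000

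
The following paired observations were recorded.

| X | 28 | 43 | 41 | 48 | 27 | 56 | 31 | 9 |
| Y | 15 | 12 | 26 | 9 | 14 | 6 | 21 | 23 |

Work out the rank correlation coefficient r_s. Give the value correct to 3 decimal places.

Rank X: 3, 6, 5, 7, 2, 8, 4, 1
Rank Y: 5, 3, 8, 2, 4, 1, 6, 7
d = rank(X) − rank(Y): -2, 3, -3, 5, -2, 7, -2, -6; Σd² = 140
ρ = 1 − 6Σd² / [n(n²−1)] = 1 − 6×140 / (8×63) = 1 − 840/504 ≈ -0.667

-0.667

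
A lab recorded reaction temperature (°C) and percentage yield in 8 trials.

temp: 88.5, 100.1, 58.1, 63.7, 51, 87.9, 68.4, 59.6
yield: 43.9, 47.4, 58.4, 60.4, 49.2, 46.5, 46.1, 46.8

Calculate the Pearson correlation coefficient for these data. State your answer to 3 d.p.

-0.479

n = 8, Σx = 577.3, Σy = 398.7, Σx² = 43843.69, Σy² = 20131.03, Σxy = 28409.48
nΣxy − ΣxΣy = 227275.84 − 230169.51 = -2893.67
nΣx² − (Σx)² = 350749.52 − 333275.29 = 17474.23; nΣy² − (Σy)² = 161048.24 − 158961.69 = 2086.55
r = -2893.67 / √(17474.23 × 2086.55) = -2893.67 / 6038.2824 ≈ -0.479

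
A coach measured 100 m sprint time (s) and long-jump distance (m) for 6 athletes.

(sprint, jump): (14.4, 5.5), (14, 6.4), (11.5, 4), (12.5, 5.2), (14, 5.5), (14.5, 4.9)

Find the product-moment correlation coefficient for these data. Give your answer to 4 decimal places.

0.6529

n = 6, Σx = 80.9, Σy = 31.5, Σx² = 1098.11, Σy² = 168.51, Σxy = 427.85
nΣxy − ΣxΣy = 2567.1 − 2548.35 = 18.75
nΣx² − (Σx)² = 6588.66 − 6544.81 = 43.85; nΣy² − (Σy)² = 1011.06 − 992.25 = 18.81
r = 18.75 / √(43.85 × 18.81) = 18.75 / 28.7197 ≈ 0.6529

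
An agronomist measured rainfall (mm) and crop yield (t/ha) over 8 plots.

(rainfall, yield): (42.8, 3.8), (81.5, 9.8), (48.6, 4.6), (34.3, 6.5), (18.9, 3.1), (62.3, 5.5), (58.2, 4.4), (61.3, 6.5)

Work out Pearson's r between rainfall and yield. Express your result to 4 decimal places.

n = 8, Σx = 407.9, Σy = 44.2, Σx² = 23395.97, Σy² = 275.36, Σxy = 2463.62
nΣxy − ΣxΣy = 19708.96 − 18029.18 = 1679.78
nΣx² − (Σx)² = 187167.76 − 166382.41 = 20785.35; nΣy² − (Σy)² = 2202.88 − 1953.64 = 249.24
r = 1679.78 / √(20785.35 × 249.24) = 1679.78 / 2276.0801 ≈ 0.7380

0.7380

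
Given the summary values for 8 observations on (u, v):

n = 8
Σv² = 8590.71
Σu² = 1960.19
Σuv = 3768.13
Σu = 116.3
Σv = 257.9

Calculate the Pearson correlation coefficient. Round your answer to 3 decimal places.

r = (nΣuv − ΣuΣv) / √[(nΣu² − (Σu)²)(nΣv² − (Σv)²)]
Numerator: 8×3768.13 − 116.3×257.9 = 151.27
Denominator: √[(15681.52 − 13525.69)(68725.68 − 66512.41)] = √[2155.83 × 2213.27] = 2184.3612
r = 151.27 / 2184.3612 ≈ 0.069

0.069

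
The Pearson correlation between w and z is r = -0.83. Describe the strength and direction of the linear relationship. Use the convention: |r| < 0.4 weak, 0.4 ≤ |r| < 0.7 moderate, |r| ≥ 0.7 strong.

strong negative

r = -0.83 < 0 so the relationship is negative.
|r| = 0.83, which falls in the strong range.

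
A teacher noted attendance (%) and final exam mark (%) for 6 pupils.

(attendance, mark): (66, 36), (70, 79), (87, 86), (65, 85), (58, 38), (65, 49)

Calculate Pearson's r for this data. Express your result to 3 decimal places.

0.643

n = 6, Σx = 411, Σy = 373, Σx² = 28639, Σy² = 26003, Σxy = 26302
nΣxy − ΣxΣy = 157812 − 153303 = 4509
nΣx² − (Σx)² = 171834 − 168921 = 2913; nΣy² − (Σy)² = 156018 − 139129 = 16889
r = 4509 / √(2913 × 16889) = 4509 / 7014.1041 ≈ 0.643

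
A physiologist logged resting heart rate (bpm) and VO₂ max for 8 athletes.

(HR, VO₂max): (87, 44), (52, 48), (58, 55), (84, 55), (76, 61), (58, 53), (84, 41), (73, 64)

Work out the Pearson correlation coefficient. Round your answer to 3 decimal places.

-0.185

n = 8, Σx = 572, Σy = 421, Σx² = 42218, Σy² = 22597, Σxy = 29960
nΣxy − ΣxΣy = 239680 − 240812 = -1132
nΣx² − (Σx)² = 337744 − 327184 = 10560; nΣy² − (Σy)² = 180776 − 177241 = 3535
r = -1132 / √(10560 × 3535) = -1132 / 6109.7954 ≈ -0.185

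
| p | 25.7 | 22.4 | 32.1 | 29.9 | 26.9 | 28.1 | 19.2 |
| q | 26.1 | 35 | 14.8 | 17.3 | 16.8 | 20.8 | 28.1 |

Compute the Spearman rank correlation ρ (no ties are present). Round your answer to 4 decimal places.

-0.8571

Rank p: 3, 2, 7, 6, 4, 5, 1
Rank q: 5, 7, 1, 3, 2, 4, 6
d = rank(p) − rank(q): -2, -5, 6, 3, 2, 1, -5; Σd² = 104
ρ = 1 − 6Σd² / [n(n²−1)] = 1 − 6×104 / (7×48) = 1 − 624/336 ≈ -0.8571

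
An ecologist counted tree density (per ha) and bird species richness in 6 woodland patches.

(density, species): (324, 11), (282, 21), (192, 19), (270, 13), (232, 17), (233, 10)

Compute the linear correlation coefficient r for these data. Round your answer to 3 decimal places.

-0.320

n = 6, Σx = 1533, Σy = 91, Σx² = 402377, Σy² = 1481, Σxy = 22918
nΣxy − ΣxΣy = 137508 − 139503 = -1995
nΣx² − (Σx)² = 2414262 − 2350089 = 64173; nΣy² − (Σy)² = 8886 − 8281 = 605
r = -1995 / √(64173 × 605) = -1995 / 6230.9441 ≈ -0.320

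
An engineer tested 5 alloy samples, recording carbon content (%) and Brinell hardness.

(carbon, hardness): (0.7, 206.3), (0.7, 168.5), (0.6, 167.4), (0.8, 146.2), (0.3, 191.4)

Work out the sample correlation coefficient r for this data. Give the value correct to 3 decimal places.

-0.463

n = 5, Σx = 3.1, Σy = 879.8, Σx² = 2.07, Σy² = 156983.1, Σxy = 537.18
nΣxy − ΣxΣy = 2685.9 − 2727.38 = -41.48
nΣx² − (Σx)² = 10.35 − 9.61 = 0.74; nΣy² − (Σy)² = 784915.5 − 774048.04 = 10867.46
r = -41.48 / √(0.74 × 10867.46) = -41.48 / 89.6768 ≈ -0.463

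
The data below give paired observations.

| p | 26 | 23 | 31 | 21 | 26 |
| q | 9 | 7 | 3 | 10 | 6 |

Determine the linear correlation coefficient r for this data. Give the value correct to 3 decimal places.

n = 5, Σp = 127, Σq = 35, Σp² = 3283, Σq² = 275, Σpq = 854
nΣpq − ΣpΣq = 4270 − 4445 = -175
nΣp² − (Σp)² = 16415 − 16129 = 286; nΣq² − (Σq)² = 1375 − 1225 = 150
r = -175 / √(286 × 150) = -175 / 207.1232 ≈ -0.845

-0.845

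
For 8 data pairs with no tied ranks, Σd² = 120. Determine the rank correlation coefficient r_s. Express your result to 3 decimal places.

-0.429

ρ = 1 − 6Σd² / [n(n²−1)] = 1 − 6×120 / (8×63)
  = 1 − 720/504 = 1 − 1.4286 ≈ -0.429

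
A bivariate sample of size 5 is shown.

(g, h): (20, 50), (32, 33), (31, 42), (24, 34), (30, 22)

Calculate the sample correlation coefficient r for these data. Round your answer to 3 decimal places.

n = 5, Σg = 137, Σh = 181, Σg² = 3861, Σh² = 6993, Σgh = 4834
nΣgh − ΣgΣh = 24170 − 24797 = -627
nΣg² − (Σg)² = 19305 − 18769 = 536; nΣh² − (Σh)² = 34965 − 32761 = 2204
r = -627 / √(536 × 2204) = -627 / 1086.8965 ≈ -0.577

-0.577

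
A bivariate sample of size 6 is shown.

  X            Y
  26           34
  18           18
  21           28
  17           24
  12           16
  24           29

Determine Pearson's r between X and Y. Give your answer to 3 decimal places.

0.924

n = 6, ΣX = 118, ΣY = 149, ΣX² = 2450, ΣY² = 3937, ΣXY = 3092
nΣXY − ΣXΣY = 18552 − 17582 = 970
nΣX² − (ΣX)² = 14700 − 13924 = 776; nΣY² − (ΣY)² = 23622 − 22201 = 1421
r = 970 / √(776 × 1421) = 970 / 1050.0933 ≈ 0.924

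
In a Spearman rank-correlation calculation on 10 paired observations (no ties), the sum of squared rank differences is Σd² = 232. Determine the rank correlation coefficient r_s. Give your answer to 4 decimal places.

-0.4061

ρ = 1 − 6Σd² / [n(n²−1)] = 1 − 6×232 / (10×99)
  = 1 − 1392/990 = 1 − 1.40606 ≈ -0.4061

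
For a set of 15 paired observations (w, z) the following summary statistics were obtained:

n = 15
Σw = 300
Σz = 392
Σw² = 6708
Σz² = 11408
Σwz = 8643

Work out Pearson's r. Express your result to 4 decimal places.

r = (nΣwz − ΣwΣz) / √[(nΣw² − (Σw)²)(nΣz² − (Σz)²)]
Numerator: 15×8643 − 300×392 = 12045
Denominator: √[(100620 − 90000)(171120 − 153664)] = √[10620 × 17456] = 13615.5323
r = 12045 / 13615.5323 ≈ 0.8847

0.8847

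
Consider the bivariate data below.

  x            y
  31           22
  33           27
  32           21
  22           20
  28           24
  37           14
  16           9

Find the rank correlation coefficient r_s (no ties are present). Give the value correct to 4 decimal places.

0.3214

Rank x: 4, 6, 5, 2, 3, 7, 1
Rank y: 5, 7, 4, 3, 6, 2, 1
d = rank(x) − rank(y): -1, -1, 1, -1, -3, 5, 0; Σd² = 38
ρ = 1 − 6Σd² / [n(n²−1)] = 1 − 6×38 / (7×48) = 1 − 228/336 ≈ 0.3214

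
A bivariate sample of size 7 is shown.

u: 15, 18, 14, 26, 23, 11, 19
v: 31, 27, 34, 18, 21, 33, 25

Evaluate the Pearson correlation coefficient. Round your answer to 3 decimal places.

n = 7, Σu = 126, Σv = 189, Σu² = 2432, Σv² = 5325, Σuv = 3216
nΣuv − ΣuΣv = 22512 − 23814 = -1302
nΣu² − (Σu)² = 17024 − 15876 = 1148; nΣv² − (Σv)² = 37275 − 35721 = 1554
r = -1302 / √(1148 × 1554) = -1302 / 1335.6616 ≈ -0.975

-0.975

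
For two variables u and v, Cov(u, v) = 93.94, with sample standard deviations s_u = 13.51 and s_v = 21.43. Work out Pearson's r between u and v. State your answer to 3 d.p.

0.324

r = Cov(u,v) / (s_u · s_v) = 93.94 / (13.51 × 21.43)
  = 93.94 / 289.5193 ≈ 0.324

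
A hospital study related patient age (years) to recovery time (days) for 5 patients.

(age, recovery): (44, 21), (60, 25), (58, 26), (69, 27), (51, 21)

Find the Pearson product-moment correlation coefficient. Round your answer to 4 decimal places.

n = 5, Σx = 282, Σy = 120, Σx² = 16262, Σy² = 2912, Σxy = 6866
nΣxy − ΣxΣy = 34330 − 33840 = 490
nΣx² − (Σx)² = 81310 − 79524 = 1786; nΣy² − (Σy)² = 14560 − 14400 = 160
r = 490 / √(1786 × 160) = 490 / 534.5652 ≈ 0.9166

0.9166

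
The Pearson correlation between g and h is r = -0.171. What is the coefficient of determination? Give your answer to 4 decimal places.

r² = (-0.171)² = 0.0292

0.0292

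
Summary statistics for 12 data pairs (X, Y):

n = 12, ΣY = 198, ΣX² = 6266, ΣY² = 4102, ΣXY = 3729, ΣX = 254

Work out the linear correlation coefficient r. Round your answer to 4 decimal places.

-0.5360

r = (nΣXY − ΣXΣY) / √[(nΣX² − (ΣX)²)(nΣY² − (ΣY)²)]
Numerator: 12×3729 − 254×198 = -5544
Denominator: √[(75192 − 64516)(49224 − 39204)] = √[10676 × 10020] = 10342.8004
r = -5544 / 10342.8004 ≈ -0.5360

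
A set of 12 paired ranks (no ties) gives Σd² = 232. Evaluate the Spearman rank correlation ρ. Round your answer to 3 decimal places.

0.189

ρ = 1 − 6Σd² / [n(n²−1)] = 1 − 6×232 / (12×143)
  = 1 − 1392/1716 = 1 − 0.8112 ≈ 0.189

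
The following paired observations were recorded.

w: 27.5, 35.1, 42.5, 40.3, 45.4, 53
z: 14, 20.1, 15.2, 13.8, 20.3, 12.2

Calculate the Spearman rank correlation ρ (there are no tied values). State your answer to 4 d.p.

Rank w: 1, 2, 4, 3, 5, 6
Rank z: 3, 5, 4, 2, 6, 1
d = rank(w) − rank(z): -2, -3, 0, 1, -1, 5; Σd² = 40
ρ = 1 − 6Σd² / [n(n²−1)] = 1 − 6×40 / (6×35) = 1 − 240/210 ≈ -0.1429

-0.1429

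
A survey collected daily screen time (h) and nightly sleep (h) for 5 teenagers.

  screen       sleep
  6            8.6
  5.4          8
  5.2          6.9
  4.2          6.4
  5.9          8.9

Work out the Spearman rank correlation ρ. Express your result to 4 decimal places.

0.9000

Rank screen: 5, 3, 2, 1, 4
Rank sleep: 4, 3, 2, 1, 5
d = rank(screen) − rank(sleep): 1, 0, 0, 0, -1; Σd² = 2
ρ = 1 − 6Σd² / [n(n²−1)] = 1 − 6×2 / (5×24) = 1 − 12/120 ≈ 0.9000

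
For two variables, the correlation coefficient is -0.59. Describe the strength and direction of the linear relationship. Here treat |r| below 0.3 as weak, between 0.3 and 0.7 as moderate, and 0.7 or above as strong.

moderate negative

r = -0.59 < 0 so the relationship is negative.
|r| = 0.59, which falls in the moderate range.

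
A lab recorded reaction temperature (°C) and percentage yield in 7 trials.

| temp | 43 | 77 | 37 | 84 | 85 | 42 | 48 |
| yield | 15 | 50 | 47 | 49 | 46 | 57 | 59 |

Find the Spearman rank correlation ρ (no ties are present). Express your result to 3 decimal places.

Rank temp: 3, 5, 1, 6, 7, 2, 4
Rank yield: 1, 5, 3, 4, 2, 6, 7
d = rank(temp) − rank(yield): 2, 0, -2, 2, 5, -4, -3; Σd² = 62
ρ = 1 − 6Σd² / [n(n²−1)] = 1 − 6×62 / (7×48) = 1 − 372/336 ≈ -0.107

-0.107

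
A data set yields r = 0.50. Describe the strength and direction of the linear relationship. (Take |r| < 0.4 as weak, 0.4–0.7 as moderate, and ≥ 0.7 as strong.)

r = 0.50 > 0 so the relationship is positive.
|r| = 0.50, which falls in the moderate range.

moderate positive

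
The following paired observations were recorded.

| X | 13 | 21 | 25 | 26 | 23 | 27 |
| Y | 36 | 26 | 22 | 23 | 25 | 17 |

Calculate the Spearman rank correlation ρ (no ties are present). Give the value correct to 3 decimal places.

Rank X: 1, 2, 4, 5, 3, 6
Rank Y: 6, 5, 2, 3, 4, 1
d = rank(X) − rank(Y): -5, -3, 2, 2, -1, 5; Σd² = 68
ρ = 1 − 6Σd² / [n(n²−1)] = 1 − 6×68 / (6×35) = 1 − 408/210 ≈ -0.943

-0.943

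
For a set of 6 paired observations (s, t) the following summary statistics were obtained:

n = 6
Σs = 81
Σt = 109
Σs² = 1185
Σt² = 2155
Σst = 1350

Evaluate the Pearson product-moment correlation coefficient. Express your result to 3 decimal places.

r = (nΣst − ΣsΣt) / √[(nΣs² − (Σs)²)(nΣt² − (Σt)²)]
Numerator: 6×1350 − 81×109 = -729
Denominator: √[(7110 − 6561)(12930 − 11881)] = √[549 × 1049] = 758.8814
r = -729 / 758.8814 ≈ -0.961

-0.961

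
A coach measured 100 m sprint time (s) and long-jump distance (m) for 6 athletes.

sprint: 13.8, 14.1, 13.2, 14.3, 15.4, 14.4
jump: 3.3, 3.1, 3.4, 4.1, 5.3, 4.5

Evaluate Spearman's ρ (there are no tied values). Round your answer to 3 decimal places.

0.771

Rank sprint: 2, 3, 1, 4, 6, 5
Rank jump: 2, 1, 3, 4, 6, 5
d = rank(sprint) − rank(jump): 0, 2, -2, 0, 0, 0; Σd² = 8
ρ = 1 − 6Σd² / [n(n²−1)] = 1 − 6×8 / (6×35) = 1 − 48/210 ≈ 0.771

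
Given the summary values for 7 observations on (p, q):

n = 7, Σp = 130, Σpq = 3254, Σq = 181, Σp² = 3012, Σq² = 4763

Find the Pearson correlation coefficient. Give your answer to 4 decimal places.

r = (nΣpq − ΣpΣq) / √[(nΣp² − (Σp)²)(nΣq² − (Σq)²)]
Numerator: 7×3254 − 130×181 = -752
Denominator: √[(21084 − 16900)(33341 − 32761)] = √[4184 × 580] = 1557.7933
r = -752 / 1557.7933 ≈ -0.4827

-0.4827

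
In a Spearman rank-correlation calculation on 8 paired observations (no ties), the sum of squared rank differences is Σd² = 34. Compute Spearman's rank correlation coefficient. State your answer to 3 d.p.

ρ = 1 − 6Σd² / [n(n²−1)] = 1 − 6×34 / (8×63)
  = 1 − 204/504 = 1 − 0.4048 ≈ 0.595

0.595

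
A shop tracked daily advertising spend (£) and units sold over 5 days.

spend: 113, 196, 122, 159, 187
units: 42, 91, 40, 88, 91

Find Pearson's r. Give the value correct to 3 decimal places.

n = 5, Σx = 777, Σy = 352, Σx² = 126319, Σy² = 27670, Σxy = 58471
nΣxy − ΣxΣy = 292355 − 273504 = 18851
nΣx² − (Σx)² = 631595 − 603729 = 27866; nΣy² − (Σy)² = 138350 − 123904 = 14446
r = 18851 / √(27866 × 14446) = 18851 / 20063.7044 ≈ 0.940

0.940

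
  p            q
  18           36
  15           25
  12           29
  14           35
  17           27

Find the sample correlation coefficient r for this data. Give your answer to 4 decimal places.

0.2061

n = 5, Σp = 76, Σq = 152, Σp² = 1178, Σq² = 4716, Σpq = 2320
nΣpq − ΣpΣq = 11600 − 11552 = 48
nΣp² − (Σp)² = 5890 − 5776 = 114; nΣq² − (Σq)² = 23580 − 23104 = 476
r = 48 / √(114 × 476) = 48 / 232.9463 ≈ 0.2061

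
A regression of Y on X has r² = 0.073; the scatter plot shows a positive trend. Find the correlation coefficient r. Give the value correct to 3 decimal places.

|r| = √0.073 = 0.270
The association is positive, so r = 0.270.

0.270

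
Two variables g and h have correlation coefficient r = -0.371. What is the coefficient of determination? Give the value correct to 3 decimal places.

r² = (-0.371)² = 0.138

0.138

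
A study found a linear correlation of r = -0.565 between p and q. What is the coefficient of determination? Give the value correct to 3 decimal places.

0.319

r² = (-0.565)² = 0.319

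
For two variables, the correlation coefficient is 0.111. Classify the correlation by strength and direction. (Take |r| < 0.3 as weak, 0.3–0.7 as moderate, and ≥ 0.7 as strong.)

weak positive

r = 0.111 > 0 so the relationship is positive.
|r| = 0.111, which falls in the weak range.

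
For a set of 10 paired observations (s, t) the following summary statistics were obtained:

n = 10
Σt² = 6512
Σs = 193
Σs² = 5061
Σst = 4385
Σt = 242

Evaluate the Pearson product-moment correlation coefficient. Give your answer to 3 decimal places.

r = (nΣst − ΣsΣt) / √[(nΣs² − (Σs)²)(nΣt² − (Σt)²)]
Numerator: 10×4385 − 193×242 = -2856
Denominator: √[(50610 − 37249)(65120 − 58564)] = √[13361 × 6556] = 9359.2049
r = -2856 / 9359.2049 ≈ -0.305

-0.305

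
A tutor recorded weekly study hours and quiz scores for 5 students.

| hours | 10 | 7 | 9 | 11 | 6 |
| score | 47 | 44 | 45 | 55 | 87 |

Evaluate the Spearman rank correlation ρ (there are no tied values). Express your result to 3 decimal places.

Rank hours: 4, 2, 3, 5, 1
Rank score: 3, 1, 2, 4, 5
d = rank(hours) − rank(score): 1, 1, 1, 1, -4; Σd² = 20
ρ = 1 − 6Σd² / [n(n²−1)] = 1 − 6×20 / (5×24) = 1 − 120/120 ≈ 0.000

0.000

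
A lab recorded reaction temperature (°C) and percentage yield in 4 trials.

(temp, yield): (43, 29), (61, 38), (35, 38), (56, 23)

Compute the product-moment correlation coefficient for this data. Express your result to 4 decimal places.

-0.2173

n = 4, Σx = 195, Σy = 128, Σx² = 9931, Σy² = 4258, Σxy = 6183
nΣxy − ΣxΣy = 24732 − 24960 = -228
nΣx² − (Σx)² = 39724 − 38025 = 1699; nΣy² − (Σy)² = 17032 − 16384 = 648
r = -228 / √(1699 × 648) = -228 / 1049.2626 ≈ -0.2173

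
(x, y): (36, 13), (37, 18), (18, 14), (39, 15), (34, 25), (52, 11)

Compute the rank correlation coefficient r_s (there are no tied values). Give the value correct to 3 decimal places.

-0.371

Rank x: 3, 4, 1, 5, 2, 6
Rank y: 2, 5, 3, 4, 6, 1
d = rank(x) − rank(y): 1, -1, -2, 1, -4, 5; Σd² = 48
ρ = 1 − 6Σd² / [n(n²−1)] = 1 − 6×48 / (6×35) = 1 − 288/210 ≈ -0.371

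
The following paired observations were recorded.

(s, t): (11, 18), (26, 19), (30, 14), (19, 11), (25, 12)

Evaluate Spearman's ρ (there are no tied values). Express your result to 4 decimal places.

Rank s: 1, 4, 5, 2, 3
Rank t: 4, 5, 3, 1, 2
d = rank(s) − rank(t): -3, -1, 2, 1, 1; Σd² = 16
ρ = 1 − 6Σd² / [n(n²−1)] = 1 − 6×16 / (5×24) = 1 − 96/120 ≈ 0.2000

0.2000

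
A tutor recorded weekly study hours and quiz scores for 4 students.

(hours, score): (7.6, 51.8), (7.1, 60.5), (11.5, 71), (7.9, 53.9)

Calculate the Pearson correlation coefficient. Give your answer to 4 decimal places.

n = 4, Σx = 34.1, Σy = 237.2, Σx² = 302.83, Σy² = 14289.7, Σxy = 2065.54
nΣxy − ΣxΣy = 8262.16 − 8088.52 = 173.64
nΣx² − (Σx)² = 1211.32 − 1162.81 = 48.51; nΣy² − (Σy)² = 57158.8 − 56263.84 = 894.96
r = 173.64 / √(48.51 × 894.96) = 173.64 / 208.3615 ≈ 0.8334

0.8334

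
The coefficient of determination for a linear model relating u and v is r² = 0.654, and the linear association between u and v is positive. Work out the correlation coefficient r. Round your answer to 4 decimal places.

0.8087

|r| = √0.654 = 0.8087
The association is positive, so r = 0.8087.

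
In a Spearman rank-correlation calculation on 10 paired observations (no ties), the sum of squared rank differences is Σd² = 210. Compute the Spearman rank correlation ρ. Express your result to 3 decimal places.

ρ = 1 − 6Σd² / [n(n²−1)] = 1 − 6×210 / (10×99)
  = 1 − 1260/990 = 1 − 1.2727 ≈ -0.273

-0.273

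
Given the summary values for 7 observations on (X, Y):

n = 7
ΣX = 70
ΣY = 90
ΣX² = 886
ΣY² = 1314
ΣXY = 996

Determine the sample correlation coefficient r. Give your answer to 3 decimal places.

0.562

r = (nΣXY − ΣXΣY) / √[(nΣX² − (ΣX)²)(nΣY² − (ΣY)²)]
Numerator: 7×996 − 70×90 = 672
Denominator: √[(6202 − 4900)(9198 − 8100)] = √[1302 × 1098] = 1195.6571
r = 672 / 1195.6571 ≈ 0.562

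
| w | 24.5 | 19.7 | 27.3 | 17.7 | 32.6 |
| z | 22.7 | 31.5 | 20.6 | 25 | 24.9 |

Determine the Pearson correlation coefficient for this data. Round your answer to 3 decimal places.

n = 5, Σw = 121.8, Σz = 124.7, Σw² = 3109.68, Σz² = 3176.91, Σwz = 2993.32
nΣwz − ΣwΣz = 14966.6 − 15188.46 = -221.86
nΣw² − (Σw)² = 15548.4 − 14835.24 = 713.16; nΣz² − (Σz)² = 15884.55 − 15550.09 = 334.46
r = -221.86 / √(713.16 × 334.46) = -221.86 / 488.3887 ≈ -0.454

-0.454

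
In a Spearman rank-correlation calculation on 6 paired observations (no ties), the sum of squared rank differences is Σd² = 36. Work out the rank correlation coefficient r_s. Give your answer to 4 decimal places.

-0.0286

ρ = 1 − 6Σd² / [n(n²−1)] = 1 − 6×36 / (6×35)
  = 1 − 216/210 = 1 − 1.02857 ≈ -0.0286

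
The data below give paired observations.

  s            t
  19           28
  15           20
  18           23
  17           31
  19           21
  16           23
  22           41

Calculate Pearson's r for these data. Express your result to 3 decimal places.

0.740

n = 7, Σs = 126, Σt = 187, Σs² = 2300, Σt² = 5325, Σst = 3442
nΣst − ΣsΣt = 24094 − 23562 = 532
nΣs² − (Σs)² = 16100 − 15876 = 224; nΣt² − (Σt)² = 37275 − 34969 = 2306
r = 532 / √(224 × 2306) = 532 / 718.7100 ≈ 0.740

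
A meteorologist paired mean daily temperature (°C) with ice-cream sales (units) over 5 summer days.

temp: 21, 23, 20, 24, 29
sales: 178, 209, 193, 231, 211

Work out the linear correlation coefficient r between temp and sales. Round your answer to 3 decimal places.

n = 5, Σx = 117, Σy = 1022, Σx² = 2787, Σy² = 210496, Σxy = 24068
nΣxy − ΣxΣy = 120340 − 119574 = 766
nΣx² − (Σx)² = 13935 − 13689 = 246; nΣy² − (Σy)² = 1052480 − 1044484 = 7996
r = 766 / √(246 × 7996) = 766 / 1402.5035 ≈ 0.546

0.546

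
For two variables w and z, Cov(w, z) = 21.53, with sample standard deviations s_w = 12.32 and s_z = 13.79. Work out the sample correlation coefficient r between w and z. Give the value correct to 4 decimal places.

r = Cov(w,z) / (s_w · s_z) = 21.53 / (12.32 × 13.79)
  = 21.53 / 169.8928 ≈ 0.1267

0.1267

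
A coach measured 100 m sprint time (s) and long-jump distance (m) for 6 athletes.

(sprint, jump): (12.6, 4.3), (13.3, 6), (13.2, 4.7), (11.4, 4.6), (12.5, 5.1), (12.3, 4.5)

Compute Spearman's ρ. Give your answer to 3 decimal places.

0.486

Rank sprint: 4, 6, 5, 1, 3, 2
Rank jump: 1, 6, 4, 3, 5, 2
d = rank(sprint) − rank(jump): 3, 0, 1, -2, -2, 0; Σd² = 18
ρ = 1 − 6Σd² / [n(n²−1)] = 1 − 6×18 / (6×35) = 1 − 108/210 ≈ 0.486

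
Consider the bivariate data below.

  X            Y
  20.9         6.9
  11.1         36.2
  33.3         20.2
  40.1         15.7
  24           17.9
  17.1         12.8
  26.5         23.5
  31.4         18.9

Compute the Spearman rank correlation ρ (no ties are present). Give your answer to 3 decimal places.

Rank X: 3, 1, 7, 8, 4, 2, 5, 6
Rank Y: 1, 8, 6, 3, 4, 2, 7, 5
d = rank(X) − rank(Y): 2, -7, 1, 5, 0, 0, -2, 1; Σd² = 84
ρ = 1 − 6Σd² / [n(n²−1)] = 1 − 6×84 / (8×63) = 1 − 504/504 ≈ 0.000

0.000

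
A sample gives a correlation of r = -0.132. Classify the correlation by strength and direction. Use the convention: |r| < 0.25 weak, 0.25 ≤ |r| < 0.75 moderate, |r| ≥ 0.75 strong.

r = -0.132 < 0 so the relationship is negative.
|r| = 0.132, which falls in the weak range.

weak negative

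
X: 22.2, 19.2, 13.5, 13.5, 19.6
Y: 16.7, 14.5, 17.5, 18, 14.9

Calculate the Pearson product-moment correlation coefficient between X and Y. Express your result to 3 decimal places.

n = 5, ΣX = 88, ΣY = 81.6, ΣX² = 1610.14, ΣY² = 1341.4, ΣXY = 1420.43
nΣXY − ΣXΣY = 7102.15 − 7180.8 = -78.65
nΣX² − (ΣX)² = 8050.7 − 7744 = 306.7; nΣY² − (ΣY)² = 6707 − 6658.56 = 48.44
r = -78.65 / √(306.7 × 48.44) = -78.65 / 121.8874 ≈ -0.645

-0.645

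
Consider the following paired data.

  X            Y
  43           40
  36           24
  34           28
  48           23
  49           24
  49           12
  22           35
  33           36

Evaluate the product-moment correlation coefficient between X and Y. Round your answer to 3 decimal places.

-0.575

n = 8, ΣX = 314, ΣY = 222, ΣX² = 12980, ΣY² = 6730, ΣXY = 8362
nΣXY − ΣXΣY = 66896 − 69708 = -2812
nΣX² − (ΣX)² = 103840 − 98596 = 5244; nΣY² − (ΣY)² = 53840 − 49284 = 4556
r = -2812 / √(5244 × 4556) = -2812 / 4887.9100 ≈ -0.575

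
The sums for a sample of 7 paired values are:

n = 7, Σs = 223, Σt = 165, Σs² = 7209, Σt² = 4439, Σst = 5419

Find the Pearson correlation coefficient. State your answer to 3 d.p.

0.677

r = (nΣst − ΣsΣt) / √[(nΣs² − (Σs)²)(nΣt² − (Σt)²)]
Numerator: 7×5419 − 223×165 = 1138
Denominator: √[(50463 − 49729)(31073 − 27225)] = √[734 × 3848] = 1680.6047
r = 1138 / 1680.6047 ≈ 0.677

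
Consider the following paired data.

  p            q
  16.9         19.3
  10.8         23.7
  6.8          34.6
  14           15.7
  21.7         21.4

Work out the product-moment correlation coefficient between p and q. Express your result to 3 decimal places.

n = 5, Σp = 70.2, Σq = 114.7, Σp² = 1115.38, Σq² = 2835.79, Σpq = 1501.59
nΣpq − ΣpΣq = 7507.95 − 8051.94 = -543.99
nΣp² − (Σp)² = 5576.9 − 4928.04 = 648.86; nΣq² − (Σq)² = 14178.95 − 13156.09 = 1022.86
r = -543.99 / √(648.86 × 1022.86) = -543.99 / 814.6735 ≈ -0.668

-0.668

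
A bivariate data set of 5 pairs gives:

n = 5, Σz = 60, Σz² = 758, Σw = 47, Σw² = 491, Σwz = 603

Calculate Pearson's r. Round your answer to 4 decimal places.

0.9020

r = (nΣwz − ΣwΣz) / √[(nΣw² − (Σw)²)(nΣz² − (Σz)²)]
Numerator: 5×603 − 47×60 = 195
Denominator: √[(2455 − 2209)(3790 − 3600)] = √[246 × 190] = 216.1944
r = 195 / 216.1944 ≈ 0.9020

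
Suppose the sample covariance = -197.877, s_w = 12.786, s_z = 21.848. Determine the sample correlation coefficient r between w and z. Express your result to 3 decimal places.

r = Cov(w,z) / (s_w · s_z) = -197.877 / (12.786 × 21.848)
  = -197.877 / 279.3485 ≈ -0.708

-0.708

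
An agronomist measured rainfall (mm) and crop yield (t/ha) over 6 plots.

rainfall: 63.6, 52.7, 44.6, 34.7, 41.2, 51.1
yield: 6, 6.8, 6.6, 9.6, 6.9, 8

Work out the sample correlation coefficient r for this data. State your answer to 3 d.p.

-0.704

n = 6, Σx = 287.9, Σy = 43.9, Σx² = 14324.15, Σy² = 329.57, Σxy = 2060.52
nΣxy − ΣxΣy = 12363.12 − 12638.81 = -275.69
nΣx² − (Σx)² = 85944.9 − 82886.41 = 3058.49; nΣy² − (Σy)² = 1977.42 − 1927.21 = 50.21
r = -275.69 / √(3058.49 × 50.21) = -275.69 / 391.8760 ≈ -0.704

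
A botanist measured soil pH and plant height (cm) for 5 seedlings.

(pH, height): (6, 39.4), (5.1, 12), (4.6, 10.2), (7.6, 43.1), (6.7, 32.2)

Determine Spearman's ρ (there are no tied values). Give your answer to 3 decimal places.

0.900

Rank pH: 3, 2, 1, 5, 4
Rank height: 4, 2, 1, 5, 3
d = rank(pH) − rank(height): -1, 0, 0, 0, 1; Σd² = 2
ρ = 1 − 6Σd² / [n(n²−1)] = 1 − 6×2 / (5×24) = 1 − 12/120 ≈ 0.900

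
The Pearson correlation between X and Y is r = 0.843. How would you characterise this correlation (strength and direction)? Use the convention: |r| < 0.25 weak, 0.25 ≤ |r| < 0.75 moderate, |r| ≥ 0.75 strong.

r = 0.843 > 0 so the relationship is positive.
|r| = 0.843, which falls in the strong range.

strong positive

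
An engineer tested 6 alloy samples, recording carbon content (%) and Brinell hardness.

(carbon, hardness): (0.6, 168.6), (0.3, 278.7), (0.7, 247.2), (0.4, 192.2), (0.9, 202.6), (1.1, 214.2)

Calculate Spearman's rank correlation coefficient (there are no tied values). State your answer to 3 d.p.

-0.086

Rank carbon: 3, 1, 4, 2, 5, 6
Rank hardness: 1, 6, 5, 2, 3, 4
d = rank(carbon) − rank(hardness): 2, -5, -1, 0, 2, 2; Σd² = 38
ρ = 1 − 6Σd² / [n(n²−1)] = 1 − 6×38 / (6×35) = 1 − 228/210 ≈ -0.086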